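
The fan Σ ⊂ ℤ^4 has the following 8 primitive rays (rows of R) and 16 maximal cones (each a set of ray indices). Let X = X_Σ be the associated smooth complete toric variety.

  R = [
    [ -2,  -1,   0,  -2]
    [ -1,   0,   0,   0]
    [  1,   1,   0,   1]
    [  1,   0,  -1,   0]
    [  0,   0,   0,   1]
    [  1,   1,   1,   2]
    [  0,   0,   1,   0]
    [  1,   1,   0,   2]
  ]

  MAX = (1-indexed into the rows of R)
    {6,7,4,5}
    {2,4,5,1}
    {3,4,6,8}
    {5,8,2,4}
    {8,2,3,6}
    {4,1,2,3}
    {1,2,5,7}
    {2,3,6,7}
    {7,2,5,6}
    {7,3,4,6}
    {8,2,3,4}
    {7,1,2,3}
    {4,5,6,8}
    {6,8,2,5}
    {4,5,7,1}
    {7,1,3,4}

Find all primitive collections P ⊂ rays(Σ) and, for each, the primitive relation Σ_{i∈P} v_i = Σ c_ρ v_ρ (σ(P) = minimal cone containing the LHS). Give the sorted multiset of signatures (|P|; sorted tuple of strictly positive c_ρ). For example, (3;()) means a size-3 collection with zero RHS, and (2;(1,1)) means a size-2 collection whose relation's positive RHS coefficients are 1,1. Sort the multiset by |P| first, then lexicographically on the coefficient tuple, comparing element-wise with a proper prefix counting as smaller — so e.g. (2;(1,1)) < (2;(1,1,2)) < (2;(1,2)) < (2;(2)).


The 6 primitive collections of Σ (r=8, n=4):

  {1,8}:  v_{1} + v_{8} = v_{2}  →  sig = (2;(1))
  {3,5}:  v_{3} + v_{5} = v_{8}  →  sig = (2;(1))
  {7,8}:  v_{7} + v_{8} = v_{6}  →  sig = (2;(1))
  {1,6}:  v_{1} + v_{6} = v_{2} + v_{7}  →  sig = (2;(1,1))
  {2,4,7}:  v_{2} + v_{4} + v_{7} = 0  →  sig = (3;())
  {2,4,6}:  v_{2} + v_{4} + v_{6} = v_{8}  →  sig = (3;(1))

Hence PRS(X_Σ) =
    (2;(1))
    (2;(1))
    (2;(1))
    (2;(1,1))
    (3;())
    (3;(1))


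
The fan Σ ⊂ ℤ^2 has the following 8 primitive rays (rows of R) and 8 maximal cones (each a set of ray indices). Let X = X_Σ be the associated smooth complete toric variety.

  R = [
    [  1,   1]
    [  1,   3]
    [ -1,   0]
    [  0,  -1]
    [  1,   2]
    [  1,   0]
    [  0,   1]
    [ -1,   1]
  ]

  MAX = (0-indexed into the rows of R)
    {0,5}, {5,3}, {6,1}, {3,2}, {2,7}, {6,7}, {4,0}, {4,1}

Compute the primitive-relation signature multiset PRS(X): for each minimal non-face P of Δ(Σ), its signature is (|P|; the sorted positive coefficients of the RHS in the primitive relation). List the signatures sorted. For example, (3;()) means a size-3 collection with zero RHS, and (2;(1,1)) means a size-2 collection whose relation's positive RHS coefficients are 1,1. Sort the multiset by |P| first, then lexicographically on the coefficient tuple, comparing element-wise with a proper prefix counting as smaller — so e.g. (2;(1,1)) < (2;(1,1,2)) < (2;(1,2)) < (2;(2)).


|primitive collections| = 20. Relations:

  P = {2,5}:  v_{2} + v_{5} = 0  ⇒ sig = (2;())
  P = {3,6}:  v_{3} + v_{6} = 0  ⇒ sig = (2;())
  P = {0,2}:  v_{0} + v_{2} = v_{6}  ⇒ sig = (2;(1))
  P = {0,3}:  v_{0} + v_{3} = v_{5}  ⇒ sig = (2;(1))
  P = {0,6}:  v_{0} + v_{6} = v_{4}  ⇒ sig = (2;(1))
  P = {1,3}:  v_{1} + v_{3} = v_{4}  ⇒ sig = (2;(1))
  P = {2,6}:  v_{2} + v_{6} = v_{7}  ⇒ sig = (2;(1))
  P = {3,4}:  v_{3} + v_{4} = v_{0}  ⇒ sig = (2;(1))
  P = {3,7}:  v_{3} + v_{7} = v_{2}  ⇒ sig = (2;(1))
  P = {4,6}:  v_{4} + v_{6} = v_{1}  ⇒ sig = (2;(1))
  P = {5,6}:  v_{5} + v_{6} = v_{0}  ⇒ sig = (2;(1))
  P = {5,7}:  v_{5} + v_{7} = v_{6}  ⇒ sig = (2;(1))
  P = {1,5}:  v_{1} + v_{5} = v_{0} + v_{4}  ⇒ sig = (2;(1,1))
  P = {0,1}:  v_{0} + v_{1} = 2·v_{4}  ⇒ sig = (2;(2))
  P = {0,7}:  v_{0} + v_{7} = 2·v_{6}  ⇒ sig = (2;(2))
  P = {2,4}:  v_{2} + v_{4} = 2·v_{6}  ⇒ sig = (2;(2))
  P = {4,5}:  v_{4} + v_{5} = 2·v_{0}  ⇒ sig = (2;(2))
  P = {1,2}:  v_{1} + v_{2} = 3·v_{6}  ⇒ sig = (2;(3))
  P = {4,7}:  v_{4} + v_{7} = 3·v_{6}  ⇒ sig = (2;(3))
  P = {1,7}:  v_{1} + v_{7} = 4·v_{6}  ⇒ sig = (2;(4))

Signatures (|P|; sorted positive RHS coefficients), sorted:
    |P|=2: 20 collections, coeffs (), (), (1), (1), (1), (1), (1), (1), (1), (1), (1), (1), (1,1), (2), (2), (2), (2), (3), (3), (4)


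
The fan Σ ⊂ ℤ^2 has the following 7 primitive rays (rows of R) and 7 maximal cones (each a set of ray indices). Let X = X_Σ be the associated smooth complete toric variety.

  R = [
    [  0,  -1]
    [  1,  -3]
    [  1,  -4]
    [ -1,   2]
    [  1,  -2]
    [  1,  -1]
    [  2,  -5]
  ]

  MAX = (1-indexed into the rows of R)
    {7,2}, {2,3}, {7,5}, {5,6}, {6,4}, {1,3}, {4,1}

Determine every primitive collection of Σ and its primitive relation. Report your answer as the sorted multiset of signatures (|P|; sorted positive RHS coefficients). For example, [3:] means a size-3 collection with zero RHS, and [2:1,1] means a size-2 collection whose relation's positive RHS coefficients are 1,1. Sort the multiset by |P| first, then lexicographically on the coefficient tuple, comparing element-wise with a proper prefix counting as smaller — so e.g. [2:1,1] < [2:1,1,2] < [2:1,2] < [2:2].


Minimal non-faces — 14 found among 7 rays, 7 max cones:

  P={4,5}:  v_{4} + v_{5} = 0  ⟹  sig = [2:]
  P={1,2}:  v_{1} + v_{2} = v_{3}  ⟹  sig = [2:1]
  P={1,5}:  v_{1} + v_{5} = v_{2}  ⟹  sig = [2:1]
  P={1,6}:  v_{1} + v_{6} = v_{5}  ⟹  sig = [2:1]
  P={2,4}:  v_{2} + v_{4} = v_{1}  ⟹  sig = [2:1]
  P={2,5}:  v_{2} + v_{5} = v_{7}  ⟹  sig = [2:1]
  P={3,6}:  v_{3} + v_{6} = v_{7}  ⟹  sig = [2:1]
  P={4,7}:  v_{4} + v_{7} = v_{2}  ⟹  sig = [2:1]
  P={1,7}:  v_{1} + v_{7} = 2·v_{2}  ⟹  sig = [2:2]
  P={2,6}:  v_{2} + v_{6} = 2·v_{5}  ⟹  sig = [2:2]
  P={3,4}:  v_{3} + v_{4} = 2·v_{1}  ⟹  sig = [2:2]
  P={3,5}:  v_{3} + v_{5} = 2·v_{2}  ⟹  sig = [2:2]
  P={3,7}:  v_{3} + v_{7} = 3·v_{2}  ⟹  sig = [2:3]
  P={6,7}:  v_{6} + v_{7} = 3·v_{5}  ⟹  sig = [2:3]

Sorted signature multiset PRS(X):
    |P|=2: 14 collections, coeffs (), (1), (1), (1), (1), (1), (1), (1), (2), (2), (2), (2), (3), (3)


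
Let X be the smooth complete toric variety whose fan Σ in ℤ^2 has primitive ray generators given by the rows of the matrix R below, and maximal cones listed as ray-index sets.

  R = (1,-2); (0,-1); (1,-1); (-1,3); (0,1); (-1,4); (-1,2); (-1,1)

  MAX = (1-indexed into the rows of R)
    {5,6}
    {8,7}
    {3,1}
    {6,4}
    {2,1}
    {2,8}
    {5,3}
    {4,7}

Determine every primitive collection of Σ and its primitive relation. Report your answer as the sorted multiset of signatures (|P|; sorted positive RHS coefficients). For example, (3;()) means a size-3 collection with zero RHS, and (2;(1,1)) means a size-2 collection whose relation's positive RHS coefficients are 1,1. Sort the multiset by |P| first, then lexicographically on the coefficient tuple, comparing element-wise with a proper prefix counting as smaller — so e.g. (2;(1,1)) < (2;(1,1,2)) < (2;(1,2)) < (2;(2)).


|primitive collections| = 20. Relations:

  P = {1,7}:  v_{1} + v_{7} = 0  ⇒ sig = (2;())
  P = {2,5}:  v_{2} + v_{5} = 0  ⇒ sig = (2;())
  P = {3,8}:  v_{3} + v_{8} = 0  ⇒ sig = (2;())
  P = {1,4}:  v_{1} + v_{4} = v_{5}  ⇒ sig = (2;(1))
  P = {1,5}:  v_{1} + v_{5} = v_{3}  ⇒ sig = (2;(1))
  P = {1,8}:  v_{1} + v_{8} = v_{2}  ⇒ sig = (2;(1))
  P = {2,3}:  v_{2} + v_{3} = v_{1}  ⇒ sig = (2;(1))
  P = {2,4}:  v_{2} + v_{4} = v_{7}  ⇒ sig = (2;(1))
  P = {2,6}:  v_{2} + v_{6} = v_{4}  ⇒ sig = (2;(1))
  P = {2,7}:  v_{2} + v_{7} = v_{8}  ⇒ sig = (2;(1))
  P = {3,7}:  v_{3} + v_{7} = v_{5}  ⇒ sig = (2;(1))
  P = {4,5}:  v_{4} + v_{5} = v_{6}  ⇒ sig = (2;(1))
  P = {5,7}:  v_{5} + v_{7} = v_{4}  ⇒ sig = (2;(1))
  P = {5,8}:  v_{5} + v_{8} = v_{7}  ⇒ sig = (2;(1))
  P = {6,8}:  v_{6} + v_{8} = v_{4} + v_{7}  ⇒ sig = (2;(1,1))
  P = {1,6}:  v_{1} + v_{6} = 2·v_{5}  ⇒ sig = (2;(2))
  P = {3,4}:  v_{3} + v_{4} = 2·v_{5}  ⇒ sig = (2;(2))
  P = {4,8}:  v_{4} + v_{8} = 2·v_{7}  ⇒ sig = (2;(2))
  P = {6,7}:  v_{6} + v_{7} = 2·v_{4}  ⇒ sig = (2;(2))
  P = {3,6}:  v_{3} + v_{6} = 3·v_{5}  ⇒ sig = (2;(3))

so the primitive-relation signature multiset is
    |P|=2: 20 collections, coeffs (), (), (), (1), (1), (1), (1), (1), (1), (1), (1), (1), (1), (1), (1,1), (2), (2), (2), (2), (3)


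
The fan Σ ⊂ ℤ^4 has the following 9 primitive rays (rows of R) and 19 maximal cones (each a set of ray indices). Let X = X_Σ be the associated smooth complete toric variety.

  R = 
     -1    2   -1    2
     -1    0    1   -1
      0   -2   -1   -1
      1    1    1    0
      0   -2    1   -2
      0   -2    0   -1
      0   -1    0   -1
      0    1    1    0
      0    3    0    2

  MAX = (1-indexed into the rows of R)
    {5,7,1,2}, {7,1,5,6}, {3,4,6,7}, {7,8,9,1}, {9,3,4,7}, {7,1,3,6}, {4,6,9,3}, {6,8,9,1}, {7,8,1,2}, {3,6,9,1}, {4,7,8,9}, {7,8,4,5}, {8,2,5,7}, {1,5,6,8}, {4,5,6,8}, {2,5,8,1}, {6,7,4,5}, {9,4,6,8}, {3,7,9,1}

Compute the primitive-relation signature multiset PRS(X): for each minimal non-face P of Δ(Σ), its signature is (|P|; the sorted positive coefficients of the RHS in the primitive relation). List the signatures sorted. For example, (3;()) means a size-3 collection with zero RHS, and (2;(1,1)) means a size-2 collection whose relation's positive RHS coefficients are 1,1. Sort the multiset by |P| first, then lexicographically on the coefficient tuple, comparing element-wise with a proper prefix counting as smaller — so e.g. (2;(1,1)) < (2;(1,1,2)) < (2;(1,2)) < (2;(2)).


Primitive collections (11):

  P = {1,4}:  v_{1} + v_{4} = v_{9}  ⟹  sig = (2;(1))
  P = {3,8}:  v_{3} + v_{8} = v_{7}  ⟹  sig = (2;(1))
  P = {5,9}:  v_{5} + v_{9} = v_{8}  ⟹  sig = (2;(1))
  P = {2,3}:  v_{2} + v_{3} = v_{1} + v_{5} + 2·v_{7}  ⟹  sig = (2;(1,1,2))
  P = {2,9}:  v_{2} + v_{9} = v_{1} + v_{7} + 2·v_{8}  ⟹  sig = (2;(1,1,2))
  P = {2,4}:  v_{2} + v_{4} = v_{7} + 2·v_{8}  ⟹  sig = (2;(1,2))
  P = {2,6}:  v_{2} + v_{6} = v_{1} + 2·v_{5}  ⟹  sig = (2;(1,2))
  P = {3,5}:  v_{3} + v_{5} = v_{6} + 2·v_{7}  ⟹  sig = (2;(1,2))
  P = {6,7,9}:  v_{6} + v_{7} + v_{9} = 0  ⟹  sig = (3;())
  P = {6,7,8}:  v_{6} + v_{7} + v_{8} = v_{5}  ⟹  sig = (3;(1))
  P = {1,5,7,8}:  v_{1} + v_{5} + v_{7} + v_{8} = v_{2}  ⟹  sig = (4;(1))

so the primitive-relation signature multiset is
{ (2;(1)) ×3,  (2;(1,1,2)) ×2,  (2;(1,2)) ×3,  (3;()),  (3;(1)),  (4;(1)) }


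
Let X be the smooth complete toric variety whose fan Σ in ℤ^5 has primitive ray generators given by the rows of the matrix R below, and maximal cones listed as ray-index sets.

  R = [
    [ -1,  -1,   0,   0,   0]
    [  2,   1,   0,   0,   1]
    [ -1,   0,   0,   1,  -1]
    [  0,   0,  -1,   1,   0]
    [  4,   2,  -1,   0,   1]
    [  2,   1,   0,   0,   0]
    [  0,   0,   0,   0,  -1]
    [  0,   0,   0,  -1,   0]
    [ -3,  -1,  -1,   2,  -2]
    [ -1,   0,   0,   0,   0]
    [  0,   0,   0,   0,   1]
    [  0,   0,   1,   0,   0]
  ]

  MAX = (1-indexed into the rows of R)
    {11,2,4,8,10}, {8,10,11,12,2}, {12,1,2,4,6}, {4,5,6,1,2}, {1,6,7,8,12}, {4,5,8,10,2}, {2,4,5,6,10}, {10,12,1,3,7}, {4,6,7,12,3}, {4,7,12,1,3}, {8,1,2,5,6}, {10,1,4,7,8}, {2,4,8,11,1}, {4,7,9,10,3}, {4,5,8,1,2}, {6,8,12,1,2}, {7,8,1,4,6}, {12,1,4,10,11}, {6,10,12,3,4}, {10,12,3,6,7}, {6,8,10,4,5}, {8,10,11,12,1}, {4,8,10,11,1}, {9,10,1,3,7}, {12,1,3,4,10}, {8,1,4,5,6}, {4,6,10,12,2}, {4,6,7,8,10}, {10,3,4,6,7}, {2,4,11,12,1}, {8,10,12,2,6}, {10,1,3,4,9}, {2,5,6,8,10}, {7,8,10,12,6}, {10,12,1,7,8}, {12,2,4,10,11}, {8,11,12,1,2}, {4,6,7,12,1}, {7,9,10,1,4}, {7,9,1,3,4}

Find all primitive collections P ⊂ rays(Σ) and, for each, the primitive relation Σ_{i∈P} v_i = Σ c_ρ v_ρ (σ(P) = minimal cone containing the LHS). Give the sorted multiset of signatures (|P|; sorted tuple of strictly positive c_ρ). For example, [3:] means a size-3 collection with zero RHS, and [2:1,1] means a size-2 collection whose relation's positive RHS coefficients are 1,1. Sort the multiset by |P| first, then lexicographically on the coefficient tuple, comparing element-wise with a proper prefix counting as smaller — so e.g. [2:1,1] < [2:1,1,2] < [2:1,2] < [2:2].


Σ has 24 primitive collections:

  P={7,11}:  v_{7} + v_{11} = 0  so sig = [2:]
  P={2,7}:  v_{2} + v_{7} = v_{6}  so sig = [2:1]
  P={6,11}:  v_{6} + v_{11} = v_{2}  so sig = [2:1]
  P={2,9}:  v_{2} + v_{9} = v_{3} + v_{4}  so sig = [2:1,1]
  P={3,8}:  v_{3} + v_{8} = v_{7} + v_{10}  so sig = [2:1,1]
  P={5,12}:  v_{5} + v_{12} = v_{2} + v_{6}  so sig = [2:1,1]
  P={3,11}:  v_{3} + v_{11} = v_{4} + v_{10} + v_{12}  so sig = [2:1,1,1]
  P={6,9}:  v_{6} + v_{9} = v_{3} + v_{4} + v_{7}  so sig = [2:1,1,1]
  P={2,3}:  v_{2} + v_{3} = v_{4} + v_{6} + v_{10} + v_{12}  so sig = [2:1,1,1,1]
  P={9,11}:  v_{9} + v_{11} = v_{1} + v_{3} + v_{4} + v_{10}  so sig = [2:1,1,1,1]
  P={5,9}:  v_{5} + v_{9} = 2·v_{4} + v_{6} + v_{7} + v_{10}  so sig = [2:1,1,1,2]
  P={3,5}:  v_{3} + v_{5} = v_{4} + 2·v_{6} + v_{10}  so sig = [2:1,1,2]
  P={5,7}:  v_{5} + v_{7} = v_{4} + 2·v_{6} + v_{8}  so sig = [2:1,1,2]
  P={5,11}:  v_{5} + v_{11} = 2·v_{2} + v_{4} + v_{8}  so sig = [2:1,1,2]
  P={8,9}:  v_{8} + v_{9} = v_{1} + v_{4} + 2·v_{7} + 2·v_{10}  so sig = [2:1,1,2,2]
  P={9,12}:  v_{9} + v_{12} = v_{1} + 2·v_{3}  so sig = [2:1,2]
  P={1,6,10}:  v_{1} + v_{6} + v_{10} = 0  so sig = [3:]
  P={4,8,12}:  v_{4} + v_{8} + v_{12} = 0  so sig = [3:]
  P={1,2,10}:  v_{1} + v_{2} + v_{10} = v_{11}  so sig = [3:1]
  P={1,3,6}:  v_{1} + v_{3} + v_{6} = v_{4} + v_{7} + v_{12}  so sig = [3:1,1,1]
  P={1,5,10}:  v_{1} + v_{5} + v_{10} = v_{2} + v_{4} + v_{8}  so sig = [3:1,1,1]
  P={2,4,6,8}:  v_{2} + v_{4} + v_{6} + v_{8} = v_{5}  so sig = [4:1]
  P={4,7,10,12}:  v_{4} + v_{7} + v_{10} + v_{12} = v_{3}  so sig = [4:1]
  P={1,3,4,7,10}:  v_{1} + v_{3} + v_{4} + v_{7} + v_{10} = v_{9}  so sig = [5:1]

Hence PRS(X_Σ) =
[[2:], [2:1], [2:1], [2:1,1], [2:1,1], [2:1,1], [2:1,1,1], [2:1,1,1], [2:1,1,1,1], [2:1,1,1,1], [2:1,1,1,2], [2:1,1,2], [2:1,1,2], [2:1,1,2], [2:1,1,2,2], [2:1,2], [3:], [3:], [3:1], [3:1,1,1], [3:1,1,1], [4:1], [4:1], [5:1]]


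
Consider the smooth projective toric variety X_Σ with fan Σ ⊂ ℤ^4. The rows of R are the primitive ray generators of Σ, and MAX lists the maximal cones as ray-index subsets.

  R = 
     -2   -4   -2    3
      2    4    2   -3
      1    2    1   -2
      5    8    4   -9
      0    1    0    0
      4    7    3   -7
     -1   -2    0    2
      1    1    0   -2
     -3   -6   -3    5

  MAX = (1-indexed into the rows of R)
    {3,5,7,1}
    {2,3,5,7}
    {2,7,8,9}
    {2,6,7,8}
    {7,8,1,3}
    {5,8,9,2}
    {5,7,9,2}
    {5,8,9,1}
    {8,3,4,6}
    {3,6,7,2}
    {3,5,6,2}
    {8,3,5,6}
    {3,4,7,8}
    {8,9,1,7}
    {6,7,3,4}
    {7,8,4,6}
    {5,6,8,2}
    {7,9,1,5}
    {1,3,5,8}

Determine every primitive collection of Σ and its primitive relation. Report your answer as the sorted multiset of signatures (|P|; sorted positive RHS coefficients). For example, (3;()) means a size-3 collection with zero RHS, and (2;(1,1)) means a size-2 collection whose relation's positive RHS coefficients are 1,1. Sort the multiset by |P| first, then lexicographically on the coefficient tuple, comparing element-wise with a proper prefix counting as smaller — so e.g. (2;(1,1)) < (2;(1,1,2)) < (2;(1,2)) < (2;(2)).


12 minimal non-faces of Δ(Σ) (on 9 rays):

  P={1,2}:  v_{1} + v_{2} = 0 — sig = (2;())
  P={3,9}:  v_{3} + v_{9} = v_{1} — sig = (2;(1))
  P={6,9}:  v_{6} + v_{9} = v_{8} — sig = (2;(1))
  P={1,6}:  v_{1} + v_{6} = v_{3} + v_{8} — sig = (2;(1,1))
  P={4,5}:  v_{4} + v_{5} = v_{3} + v_{6} — sig = (2;(1,1))
  P={4,9}:  v_{4} + v_{9} = v_{3} + v_{7} + 2·v_{8} — sig = (2;(1,1,2))
  P={2,4}:  v_{2} + v_{4} = 2·v_{6} + v_{7} — sig = (2;(1,2))
  P={1,4}:  v_{1} + v_{4} = 2·v_{3} + v_{7} + 2·v_{8} — sig = (2;(1,2,2))
  P={5,7,8}:  v_{5} + v_{7} + v_{8} = 0 — sig = (3;())
  P={2,3,8}:  v_{2} + v_{3} + v_{8} = v_{6} — sig = (3;(1))
  P={5,6,7}:  v_{5} + v_{6} + v_{7} = v_{2} + v_{3} — sig = (3;(1,1))
  P={3,6,7,8}:  v_{3} + v_{6} + v_{7} + v_{8} = v_{4} — sig = (4;(1))

so the primitive-relation signature multiset is
    (2;())
    (2;(1))
    (2;(1))
    (2;(1,1))
    (2;(1,1))
    (2;(1,1,2))
    (2;(1,2))
    (2;(1,2,2))
    (3;())
    (3;(1))
    (3;(1,1))
    (4;(1))


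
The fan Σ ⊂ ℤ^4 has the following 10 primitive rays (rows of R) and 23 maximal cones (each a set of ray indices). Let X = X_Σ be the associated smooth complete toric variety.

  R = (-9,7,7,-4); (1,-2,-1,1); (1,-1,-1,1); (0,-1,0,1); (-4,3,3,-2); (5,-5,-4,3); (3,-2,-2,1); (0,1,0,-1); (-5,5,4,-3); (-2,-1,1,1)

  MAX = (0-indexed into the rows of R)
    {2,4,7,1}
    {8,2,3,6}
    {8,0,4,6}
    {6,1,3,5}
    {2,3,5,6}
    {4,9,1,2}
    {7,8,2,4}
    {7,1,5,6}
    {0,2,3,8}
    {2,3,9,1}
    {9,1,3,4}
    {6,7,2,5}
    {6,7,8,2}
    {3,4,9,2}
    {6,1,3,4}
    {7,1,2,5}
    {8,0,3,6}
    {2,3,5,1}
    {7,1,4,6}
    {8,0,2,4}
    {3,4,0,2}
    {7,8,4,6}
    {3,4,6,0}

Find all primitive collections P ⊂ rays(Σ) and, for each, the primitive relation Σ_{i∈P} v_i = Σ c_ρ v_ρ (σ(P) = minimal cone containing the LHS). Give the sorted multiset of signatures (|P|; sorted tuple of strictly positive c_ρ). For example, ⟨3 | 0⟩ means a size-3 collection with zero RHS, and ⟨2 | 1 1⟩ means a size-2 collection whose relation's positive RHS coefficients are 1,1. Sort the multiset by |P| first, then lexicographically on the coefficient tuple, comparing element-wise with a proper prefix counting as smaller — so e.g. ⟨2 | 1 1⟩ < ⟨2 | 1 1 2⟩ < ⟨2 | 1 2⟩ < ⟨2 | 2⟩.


Primitive collections (17):

  • {3,7}:  v_{3} + v_{7} = 0  ⇒ sig = ⟨2 | 0⟩
  • {5,8}:  v_{5} + v_{8} = 0  ⇒ sig = ⟨2 | 0⟩
  • {1,8}:  v_{1} + v_{8} = v_{4}  ⇒ sig = ⟨2 | 1⟩
  • {4,5}:  v_{4} + v_{5} = v_{1}  ⇒ sig = ⟨2 | 1⟩
  • {0,5}:  v_{0} + v_{5} = v_{3} + v_{4}  ⇒ sig = ⟨2 | 1 1⟩
  • {0,7}:  v_{0} + v_{7} = v_{4} + v_{8}  ⇒ sig = ⟨2 | 1 1⟩
  • {6,9}:  v_{6} + v_{9} = v_{1} + v_{3}  ⇒ sig = ⟨2 | 1 1⟩
  • {7,9}:  v_{7} + v_{9} = v_{1} + v_{2} + v_{4}  ⇒ sig = ⟨2 | 1 1 1⟩
  • {5,9}:  v_{5} + v_{9} = 2·v_{1} + v_{2} + v_{3}  ⇒ sig = ⟨2 | 1 1 2⟩
  • {8,9}:  v_{8} + v_{9} = v_{2} + v_{3} + 2·v_{4}  ⇒ sig = ⟨2 | 1 1 2⟩
  • {0,1}:  v_{0} + v_{1} = v_{3} + 2·v_{4}  ⇒ sig = ⟨2 | 1 2⟩
  • {0,9}:  v_{0} + v_{9} = v_{2} + 2·v_{3} + 3·v_{4}  ⇒ sig = ⟨2 | 1 2 3⟩
  • {2,4,6}:  v_{2} + v_{4} + v_{6} = 0  ⇒ sig = ⟨3 | 0⟩
  • {1,2,6}:  v_{1} + v_{2} + v_{6} = v_{5}  ⇒ sig = ⟨3 | 1⟩
  • {3,4,8}:  v_{3} + v_{4} + v_{8} = v_{0}  ⇒ sig = ⟨3 | 1⟩
  • {0,2,6}:  v_{0} + v_{2} + v_{6} = v_{3} + v_{8}  ⇒ sig = ⟨3 | 1 1⟩
  • {1,2,3,4}:  v_{1} + v_{2} + v_{3} + v_{4} = v_{9}  ⇒ sig = ⟨4 | 1⟩

Signatures (|P|; sorted positive RHS coefficients), sorted:
    |P|=2: 12 collections, coeffs (), (), (1), (1), (1,1), (1,1), (1,1), (1,1,1), (1,1,2), (1,1,2), (1,2), (1,2,3)
    |P|=3: 4 collections, coeffs (), (1), (1), (1,1)
    |P|=4: 1 collection, coeffs (1)


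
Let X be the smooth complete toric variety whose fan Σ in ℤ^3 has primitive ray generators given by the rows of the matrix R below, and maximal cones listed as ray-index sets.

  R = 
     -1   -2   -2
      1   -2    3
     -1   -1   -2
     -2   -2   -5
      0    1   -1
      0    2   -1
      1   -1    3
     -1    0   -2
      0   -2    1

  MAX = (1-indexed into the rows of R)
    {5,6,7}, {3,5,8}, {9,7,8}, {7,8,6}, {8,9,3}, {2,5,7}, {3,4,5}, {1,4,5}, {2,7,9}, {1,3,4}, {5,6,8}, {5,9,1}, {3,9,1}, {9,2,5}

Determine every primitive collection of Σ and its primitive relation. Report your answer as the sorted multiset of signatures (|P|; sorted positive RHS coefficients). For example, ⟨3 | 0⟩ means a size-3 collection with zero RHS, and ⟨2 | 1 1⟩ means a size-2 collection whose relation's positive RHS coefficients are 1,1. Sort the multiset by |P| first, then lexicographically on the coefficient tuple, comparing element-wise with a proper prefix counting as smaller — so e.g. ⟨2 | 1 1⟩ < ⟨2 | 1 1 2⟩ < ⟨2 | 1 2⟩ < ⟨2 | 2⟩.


Minimal non-faces — 20 found among 9 rays, 14 max cones:

  P = {6,9}:  v_{6} + v_{9} = 0  ⟹  sig = ⟨2 | 0⟩
  P = {2,8}:  v_{2} + v_{8} = v_{9}  ⟹  sig = ⟨2 | 1⟩
  P = {3,7}:  v_{3} + v_{7} = v_{9}  ⟹  sig = ⟨2 | 1⟩
  P = {1,6}:  v_{1} + v_{6} = v_{3} + v_{5}  ⟹  sig = ⟨2 | 1 1⟩
  P = {2,6}:  v_{2} + v_{6} = v_{5} + v_{7}  ⟹  sig = ⟨2 | 1 1⟩
  P = {3,6}:  v_{3} + v_{6} = v_{5} + v_{8}  ⟹  sig = ⟨2 | 1 1⟩
  P = {4,7}:  v_{4} + v_{7} = v_{1} + v_{5} + v_{9}  ⟹  sig = ⟨2 | 1 1 1⟩
  P = {1,7}:  v_{1} + v_{7} = v_{5} + 2·v_{9}  ⟹  sig = ⟨2 | 1 2⟩
  P = {2,3}:  v_{2} + v_{3} = v_{5} + 2·v_{9}  ⟹  sig = ⟨2 | 1 2⟩
  P = {2,4}:  v_{2} + v_{4} = v_{1} + 2·v_{5} + 2·v_{9}  ⟹  sig = ⟨2 | 1 2 2⟩
  P = {4,8}:  v_{4} + v_{8} = 3·v_{3} + v_{5}  ⟹  sig = ⟨2 | 1 3⟩
  P = {1,8}:  v_{1} + v_{8} = 2·v_{3}  ⟹  sig = ⟨2 | 2⟩
  P = {4,9}:  v_{4} + v_{9} = 2·v_{1}  ⟹  sig = ⟨2 | 2⟩
  P = {4,6}:  v_{4} + v_{6} = 2·v_{3} + 2·v_{5}  ⟹  sig = ⟨2 | 2 2⟩
  P = {1,2}:  v_{1} + v_{2} = 2·v_{5} + 3·v_{9}  ⟹  sig = ⟨2 | 2 3⟩
  P = {5,7,8}:  v_{5} + v_{7} + v_{8} = 0  ⟹  sig = ⟨3 | 0⟩
  P = {1,3,5}:  v_{1} + v_{3} + v_{5} = v_{4}  ⟹  sig = ⟨3 | 1⟩
  P = {3,5,9}:  v_{3} + v_{5} + v_{9} = v_{1}  ⟹  sig = ⟨3 | 1⟩
  P = {5,7,9}:  v_{5} + v_{7} + v_{9} = v_{2}  ⟹  sig = ⟨3 | 1⟩
  P = {5,8,9}:  v_{5} + v_{8} + v_{9} = v_{3}  ⟹  sig = ⟨3 | 1⟩

so the primitive-relation signature multiset is
    ⟨2 | 0⟩
    ⟨2 | 1⟩
    ⟨2 | 1⟩
    ⟨2 | 1 1⟩
    ⟨2 | 1 1⟩
    ⟨2 | 1 1⟩
    ⟨2 | 1 1 1⟩
    ⟨2 | 1 2⟩
    ⟨2 | 1 2⟩
    ⟨2 | 1 2 2⟩
    ⟨2 | 1 3⟩
    ⟨2 | 2⟩
    ⟨2 | 2⟩
    ⟨2 | 2 2⟩
    ⟨2 | 2 3⟩
    ⟨3 | 0⟩
    ⟨3 | 1⟩
    ⟨3 | 1⟩
    ⟨3 | 1⟩
    ⟨3 | 1⟩


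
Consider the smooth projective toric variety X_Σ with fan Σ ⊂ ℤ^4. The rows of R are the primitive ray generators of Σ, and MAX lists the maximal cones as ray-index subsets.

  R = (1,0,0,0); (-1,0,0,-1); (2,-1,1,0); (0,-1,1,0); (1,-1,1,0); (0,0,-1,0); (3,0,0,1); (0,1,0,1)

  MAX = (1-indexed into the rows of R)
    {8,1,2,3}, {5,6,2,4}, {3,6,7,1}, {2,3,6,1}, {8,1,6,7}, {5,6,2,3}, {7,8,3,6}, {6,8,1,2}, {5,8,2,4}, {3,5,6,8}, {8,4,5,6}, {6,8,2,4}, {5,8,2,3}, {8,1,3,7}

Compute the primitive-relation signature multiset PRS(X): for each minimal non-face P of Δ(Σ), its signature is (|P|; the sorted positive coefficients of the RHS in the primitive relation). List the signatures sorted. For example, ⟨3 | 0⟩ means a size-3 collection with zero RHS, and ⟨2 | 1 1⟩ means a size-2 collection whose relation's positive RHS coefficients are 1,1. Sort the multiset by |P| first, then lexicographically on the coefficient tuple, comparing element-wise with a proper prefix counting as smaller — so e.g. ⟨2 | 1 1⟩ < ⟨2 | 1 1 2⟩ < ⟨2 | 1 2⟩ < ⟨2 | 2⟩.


|primitive collections| = 9. Relations:

  • {1,4}:  v_{1} + v_{4} = v_{5} ; sig = ⟨2 | 1⟩
  • {1,5}:  v_{1} + v_{5} = v_{3} ; sig = ⟨2 | 1⟩
  • {4,7}:  v_{4} + v_{7} = v_{3} + v_{5} + v_{6} + v_{8} ; sig = ⟨2 | 1 1 1 1⟩
  • {5,7}:  v_{5} + v_{7} = 2·v_{3} + v_{6} + v_{8} ; sig = ⟨2 | 1 1 2⟩
  • {2,7}:  v_{2} + v_{7} = 2·v_{1} ; sig = ⟨2 | 2⟩
  • {3,4}:  v_{3} + v_{4} = 2·v_{5} ; sig = ⟨2 | 2⟩
  • {2,5,6,8}:  v_{2} + v_{5} + v_{6} + v_{8} = 0 ; sig = ⟨4 | 0⟩
  • {1,3,6,8}:  v_{1} + v_{3} + v_{6} + v_{8} = v_{7} ; sig = ⟨4 | 1⟩
  • {2,3,6,8}:  v_{2} + v_{3} + v_{6} + v_{8} = v_{1} ; sig = ⟨4 | 1⟩

Hence PRS(X_Σ) =
    |P|=2: 6 collections, coeffs (1), (1), (1,1,1,1), (1,1,2), (2), (2)
    |P|=4: 3 collections, coeffs (), (1), (1)


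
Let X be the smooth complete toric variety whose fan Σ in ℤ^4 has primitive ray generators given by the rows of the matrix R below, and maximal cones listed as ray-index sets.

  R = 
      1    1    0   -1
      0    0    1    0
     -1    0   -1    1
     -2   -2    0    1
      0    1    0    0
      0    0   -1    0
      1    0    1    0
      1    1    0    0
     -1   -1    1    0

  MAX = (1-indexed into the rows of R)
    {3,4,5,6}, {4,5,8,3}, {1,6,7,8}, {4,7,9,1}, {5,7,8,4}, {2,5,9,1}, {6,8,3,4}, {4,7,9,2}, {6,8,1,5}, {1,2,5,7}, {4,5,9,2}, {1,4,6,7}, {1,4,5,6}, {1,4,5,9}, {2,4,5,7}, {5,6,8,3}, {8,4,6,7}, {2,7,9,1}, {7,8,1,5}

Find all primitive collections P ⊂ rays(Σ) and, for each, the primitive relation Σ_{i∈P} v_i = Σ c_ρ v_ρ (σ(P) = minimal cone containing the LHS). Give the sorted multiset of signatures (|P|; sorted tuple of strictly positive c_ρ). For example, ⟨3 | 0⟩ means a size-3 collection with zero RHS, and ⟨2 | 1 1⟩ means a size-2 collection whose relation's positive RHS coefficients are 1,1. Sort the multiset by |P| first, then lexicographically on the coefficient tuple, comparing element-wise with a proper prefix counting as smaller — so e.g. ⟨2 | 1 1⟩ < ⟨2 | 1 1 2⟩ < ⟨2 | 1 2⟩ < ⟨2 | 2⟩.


Minimal non-faces — 14 found among 9 rays, 19 max cones:

  • {2,6}:  v_{2} + v_{6} = 0  ⟹  sig = ⟨2 | 0⟩
  • {8,9}:  v_{8} + v_{9} = v_{2}  ⟹  sig = ⟨2 | 1⟩
  • {1,3}:  v_{1} + v_{3} = v_{5} + v_{6}  ⟹  sig = ⟨2 | 1 1⟩
  • {2,8}:  v_{2} + v_{8} = v_{5} + v_{7}  ⟹  sig = ⟨2 | 1 1⟩
  • {3,9}:  v_{3} + v_{9} = v_{4} + v_{5}  ⟹  sig = ⟨2 | 1 1⟩
  • {6,9}:  v_{6} + v_{9} = v_{1} + v_{4}  ⟹  sig = ⟨2 | 1 1⟩
  • {2,3}:  v_{2} + v_{3} = v_{4} + v_{5} + v_{8}  ⟹  sig = ⟨2 | 1 1 1⟩
  • {3,7}:  v_{3} + v_{7} = v_{4} + 2·v_{8}  ⟹  sig = ⟨2 | 1 2⟩
  • {1,4,8}:  v_{1} + v_{4} + v_{8} = 0  ⟹  sig = ⟨3 | 0⟩
  • {1,2,4}:  v_{1} + v_{2} + v_{4} = v_{9}  ⟹  sig = ⟨3 | 1⟩
  • {5,6,7}:  v_{5} + v_{6} + v_{7} = v_{8}  ⟹  sig = ⟨3 | 1⟩
  • {5,7,9}:  v_{5} + v_{7} + v_{9} = 2·v_{2}  ⟹  sig = ⟨3 | 2⟩
  • {1,4,5,7}:  v_{1} + v_{4} + v_{5} + v_{7} = v_{2}  ⟹  sig = ⟨4 | 1⟩
  • {4,5,6,8}:  v_{4} + v_{5} + v_{6} + v_{8} = v_{3}  ⟹  sig = ⟨4 | 1⟩

Sorted signature multiset PRS(X):
{ ⟨2 | 0⟩,  ⟨2 | 1⟩,  ⟨2 | 1 1⟩ ×4,  ⟨2 | 1 1 1⟩,  ⟨2 | 1 2⟩,  ⟨3 | 0⟩,  ⟨3 | 1⟩ ×2,  ⟨3 | 2⟩,  ⟨4 | 1⟩ ×2 }


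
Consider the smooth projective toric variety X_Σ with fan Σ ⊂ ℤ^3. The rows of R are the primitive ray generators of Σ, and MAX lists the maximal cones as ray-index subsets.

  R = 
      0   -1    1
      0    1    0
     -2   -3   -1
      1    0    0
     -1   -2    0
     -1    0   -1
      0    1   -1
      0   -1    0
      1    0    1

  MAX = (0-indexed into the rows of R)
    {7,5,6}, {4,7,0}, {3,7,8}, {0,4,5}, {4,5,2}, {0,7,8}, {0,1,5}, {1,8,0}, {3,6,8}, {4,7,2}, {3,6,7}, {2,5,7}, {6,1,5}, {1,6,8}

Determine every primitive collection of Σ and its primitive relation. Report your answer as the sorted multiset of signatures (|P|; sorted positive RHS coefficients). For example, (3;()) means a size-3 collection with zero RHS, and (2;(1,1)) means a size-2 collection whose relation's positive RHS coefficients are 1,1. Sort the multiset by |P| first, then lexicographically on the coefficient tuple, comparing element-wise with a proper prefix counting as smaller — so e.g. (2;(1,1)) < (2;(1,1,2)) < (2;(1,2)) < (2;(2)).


Primitive collections (18):

  • {0,6}:  v_{0} + v_{6} = 0  ⇒ sig = (2;())
  • {1,7}:  v_{1} + v_{7} = 0  ⇒ sig = (2;())
  • {5,8}:  v_{5} + v_{8} = 0  ⇒ sig = (2;())
  • {0,3}:  v_{0} + v_{3} = v_{7} + v_{8}  ⇒ sig = (2;(1,1))
  • {1,2}:  v_{1} + v_{2} = v_{4} + v_{5}  ⇒ sig = (2;(1,1))
  • {1,3}:  v_{1} + v_{3} = v_{6} + v_{8}  ⇒ sig = (2;(1,1))
  • {1,4}:  v_{1} + v_{4} = v_{0} + v_{5}  ⇒ sig = (2;(1,1))
  • {2,8}:  v_{2} + v_{8} = v_{4} + v_{7}  ⇒ sig = (2;(1,1))
  • {3,5}:  v_{3} + v_{5} = v_{6} + v_{7}  ⇒ sig = (2;(1,1))
  • {4,6}:  v_{4} + v_{6} = v_{5} + v_{7}  ⇒ sig = (2;(1,1))
  • {4,8}:  v_{4} + v_{8} = v_{0} + v_{7}  ⇒ sig = (2;(1,1))
  • {2,3}:  v_{2} + v_{3} = v_{5} + 3·v_{7}  ⇒ sig = (2;(1,3))
  • {0,2}:  v_{0} + v_{2} = 2·v_{4}  ⇒ sig = (2;(2))
  • {3,4}:  v_{3} + v_{4} = 2·v_{7}  ⇒ sig = (2;(2))
  • {2,6}:  v_{2} + v_{6} = 2·v_{5} + 2·v_{7}  ⇒ sig = (2;(2,2))
  • {0,5,7}:  v_{0} + v_{5} + v_{7} = v_{4}  ⇒ sig = (3;(1))
  • {4,5,7}:  v_{4} + v_{5} + v_{7} = v_{2}  ⇒ sig = (3;(1))
  • {6,7,8}:  v_{6} + v_{7} + v_{8} = v_{3}  ⇒ sig = (3;(1))

Hence PRS(X_Σ) =
{ (2;()) ×3,  (2;(1,1)) ×8,  (2;(1,3)),  (2;(2)) ×2,  (2;(2,2)),  (3;(1)) ×3 }


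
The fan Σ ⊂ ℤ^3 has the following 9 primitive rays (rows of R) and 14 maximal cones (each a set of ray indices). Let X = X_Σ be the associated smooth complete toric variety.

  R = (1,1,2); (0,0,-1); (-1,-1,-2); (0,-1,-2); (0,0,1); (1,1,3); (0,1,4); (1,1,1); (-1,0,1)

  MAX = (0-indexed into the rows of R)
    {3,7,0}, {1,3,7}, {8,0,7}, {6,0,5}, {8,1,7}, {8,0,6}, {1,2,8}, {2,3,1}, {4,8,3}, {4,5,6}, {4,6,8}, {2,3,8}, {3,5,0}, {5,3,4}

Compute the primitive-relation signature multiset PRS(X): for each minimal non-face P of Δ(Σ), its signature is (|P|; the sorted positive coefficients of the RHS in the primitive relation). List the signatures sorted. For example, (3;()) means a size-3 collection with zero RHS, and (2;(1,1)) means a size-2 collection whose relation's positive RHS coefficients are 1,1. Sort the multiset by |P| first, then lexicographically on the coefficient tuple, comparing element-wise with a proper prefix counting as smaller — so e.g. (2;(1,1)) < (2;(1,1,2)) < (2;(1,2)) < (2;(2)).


18 collections generate NE(X_Σ); each relation:

  P = {0,2}:  v_{0} + v_{2} = 0  ⇒ sig = (2;())
  P = {1,4}:  v_{1} + v_{4} = 0  ⇒ sig = (2;())
  P = {0,1}:  v_{0} + v_{1} = v_{7}  ⇒ sig = (2;(1))
  P = {0,4}:  v_{0} + v_{4} = v_{5}  ⇒ sig = (2;(1))
  P = {1,5}:  v_{1} + v_{5} = v_{0}  ⇒ sig = (2;(1))
  P = {2,5}:  v_{2} + v_{5} = v_{4}  ⇒ sig = (2;(1))
  P = {2,7}:  v_{2} + v_{7} = v_{1}  ⇒ sig = (2;(1))
  P = {4,7}:  v_{4} + v_{7} = v_{0}  ⇒ sig = (2;(1))
  P = {5,8}:  v_{5} + v_{8} = v_{6}  ⇒ sig = (2;(1))
  P = {1,6}:  v_{1} + v_{6} = v_{0} + v_{8}  ⇒ sig = (2;(1,1))
  P = {2,4}:  v_{2} + v_{4} = v_{3} + v_{8}  ⇒ sig = (2;(1,1))
  P = {2,6}:  v_{2} + v_{6} = v_{4} + v_{8}  ⇒ sig = (2;(1,1))
  P = {6,7}:  v_{6} + v_{7} = 2·v_{0} + v_{8}  ⇒ sig = (2;(1,2))
  P = {3,6}:  v_{3} + v_{6} = 2·v_{4}  ⇒ sig = (2;(2))
  P = {5,7}:  v_{5} + v_{7} = 2·v_{0}  ⇒ sig = (2;(2))
  P = {3,7,8}:  v_{3} + v_{7} + v_{8} = 0  ⇒ sig = (3;())
  P = {0,3,8}:  v_{0} + v_{3} + v_{8} = v_{4}  ⇒ sig = (3;(1))
  P = {1,3,8}:  v_{1} + v_{3} + v_{8} = v_{2}  ⇒ sig = (3;(1))

Hence PRS(X_Σ) =
    (2;())
    (2;())
    (2;(1))
    (2;(1))
    (2;(1))
    (2;(1))
    (2;(1))
    (2;(1))
    (2;(1))
    (2;(1,1))
    (2;(1,1))
    (2;(1,1))
    (2;(1,2))
    (2;(2))
    (2;(2))
    (3;())
    (3;(1))
    (3;(1))


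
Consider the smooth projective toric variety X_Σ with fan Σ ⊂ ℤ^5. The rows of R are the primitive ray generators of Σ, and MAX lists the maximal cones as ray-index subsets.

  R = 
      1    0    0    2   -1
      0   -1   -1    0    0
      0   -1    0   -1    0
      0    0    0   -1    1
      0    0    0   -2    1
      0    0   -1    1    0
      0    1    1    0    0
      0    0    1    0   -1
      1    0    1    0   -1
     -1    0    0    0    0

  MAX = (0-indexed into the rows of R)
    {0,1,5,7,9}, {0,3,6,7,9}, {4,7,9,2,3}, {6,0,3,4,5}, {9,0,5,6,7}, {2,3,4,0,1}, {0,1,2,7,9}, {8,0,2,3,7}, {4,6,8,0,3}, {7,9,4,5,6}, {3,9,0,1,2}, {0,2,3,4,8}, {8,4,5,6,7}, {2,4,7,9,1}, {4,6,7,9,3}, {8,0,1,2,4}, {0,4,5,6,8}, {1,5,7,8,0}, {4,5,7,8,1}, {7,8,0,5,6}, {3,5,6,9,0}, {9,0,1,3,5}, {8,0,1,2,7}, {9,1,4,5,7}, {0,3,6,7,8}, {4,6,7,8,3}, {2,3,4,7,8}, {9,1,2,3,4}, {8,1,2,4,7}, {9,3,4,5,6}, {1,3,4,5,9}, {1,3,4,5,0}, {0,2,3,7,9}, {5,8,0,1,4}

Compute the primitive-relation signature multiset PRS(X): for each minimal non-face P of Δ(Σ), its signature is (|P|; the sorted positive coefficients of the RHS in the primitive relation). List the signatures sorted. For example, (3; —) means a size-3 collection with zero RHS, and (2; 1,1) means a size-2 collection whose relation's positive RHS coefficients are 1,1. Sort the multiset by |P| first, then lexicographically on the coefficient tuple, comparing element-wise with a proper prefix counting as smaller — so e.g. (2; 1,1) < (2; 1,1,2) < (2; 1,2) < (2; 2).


Σ has 10 primitive collections:

  {1,6}:  v_{1} + v_{6} = 0  ⇒ sig = (2; —)
  {2,5}:  v_{2} + v_{5} = v_{1}  ⇒ sig = (2; 1)
  {8,9}:  v_{8} + v_{9} = v_{7}  ⇒ sig = (2; 1)
  {2,6}:  v_{2} + v_{6} = v_{3} + v_{7}  ⇒ sig = (2; 1,1)
  {0,4,9}:  v_{0} + v_{4} + v_{9} = 0  ⇒ sig = (3; —)
  {3,5,7}:  v_{3} + v_{5} + v_{7} = 0  ⇒ sig = (3; —)
  {0,4,7}:  v_{0} + v_{4} + v_{7} = v_{8}  ⇒ sig = (3; 1)
  {1,3,7}:  v_{1} + v_{3} + v_{7} = v_{2}  ⇒ sig = (3; 1)
  {3,5,8}:  v_{3} + v_{5} + v_{8} = v_{0} + v_{4}  ⇒ sig = (3; 1,1)
  {1,3,8}:  v_{1} + v_{3} + v_{8} = v_{0} + v_{2} + v_{4}  ⇒ sig = (3; 1,1,1)

Signatures (|P|; sorted positive RHS coefficients), sorted:
[(2; —), (2; 1), (2; 1), (2; 1,1), (3; —), (3; —), (3; 1), (3; 1), (3; 1,1), (3; 1,1,1)]


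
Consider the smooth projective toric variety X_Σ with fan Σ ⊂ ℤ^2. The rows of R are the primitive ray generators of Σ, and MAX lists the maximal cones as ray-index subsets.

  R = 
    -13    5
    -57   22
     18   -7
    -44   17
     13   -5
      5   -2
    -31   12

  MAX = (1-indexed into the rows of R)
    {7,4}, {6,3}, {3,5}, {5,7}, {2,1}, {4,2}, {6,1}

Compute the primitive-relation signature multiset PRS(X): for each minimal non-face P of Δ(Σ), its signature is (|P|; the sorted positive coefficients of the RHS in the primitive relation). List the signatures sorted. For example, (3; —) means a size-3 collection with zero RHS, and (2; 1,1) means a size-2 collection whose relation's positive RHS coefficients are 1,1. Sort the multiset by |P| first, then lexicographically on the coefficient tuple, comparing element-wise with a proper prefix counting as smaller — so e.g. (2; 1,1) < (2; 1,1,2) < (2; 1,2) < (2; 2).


14 minimal non-faces of Δ(Σ) (on 7 rays):

  P={1,5}:  v_{1} + v_{5} = 0 ; sig = (2; —)
  P={1,3}:  v_{1} + v_{3} = v_{6} ; sig = (2; 1)
  P={1,4}:  v_{1} + v_{4} = v_{2} ; sig = (2; 1)
  P={1,7}:  v_{1} + v_{7} = v_{4} ; sig = (2; 1)
  P={2,5}:  v_{2} + v_{5} = v_{4} ; sig = (2; 1)
  P={3,7}:  v_{3} + v_{7} = v_{1} ; sig = (2; 1)
  P={4,5}:  v_{4} + v_{5} = v_{7} ; sig = (2; 1)
  P={5,6}:  v_{5} + v_{6} = v_{3} ; sig = (2; 1)
  P={2,7}:  v_{2} + v_{7} = 2·v_{4} ; sig = (2; 2)
  P={3,4}:  v_{3} + v_{4} = 2·v_{1} ; sig = (2; 2)
  P={6,7}:  v_{6} + v_{7} = 2·v_{1} ; sig = (2; 2)
  P={2,3}:  v_{2} + v_{3} = 3·v_{1} ; sig = (2; 3)
  P={4,6}:  v_{4} + v_{6} = 3·v_{1} ; sig = (2; 3)
  P={2,6}:  v_{2} + v_{6} = 4·v_{1} ; sig = (2; 4)

Signatures (|P|; sorted positive RHS coefficients), sorted:
    (2; —)
    (2; 1)
    (2; 1)
    (2; 1)
    (2; 1)
    (2; 1)
    (2; 1)
    (2; 1)
    (2; 2)
    (2; 2)
    (2; 2)
    (2; 3)
    (2; 3)
    (2; 4)


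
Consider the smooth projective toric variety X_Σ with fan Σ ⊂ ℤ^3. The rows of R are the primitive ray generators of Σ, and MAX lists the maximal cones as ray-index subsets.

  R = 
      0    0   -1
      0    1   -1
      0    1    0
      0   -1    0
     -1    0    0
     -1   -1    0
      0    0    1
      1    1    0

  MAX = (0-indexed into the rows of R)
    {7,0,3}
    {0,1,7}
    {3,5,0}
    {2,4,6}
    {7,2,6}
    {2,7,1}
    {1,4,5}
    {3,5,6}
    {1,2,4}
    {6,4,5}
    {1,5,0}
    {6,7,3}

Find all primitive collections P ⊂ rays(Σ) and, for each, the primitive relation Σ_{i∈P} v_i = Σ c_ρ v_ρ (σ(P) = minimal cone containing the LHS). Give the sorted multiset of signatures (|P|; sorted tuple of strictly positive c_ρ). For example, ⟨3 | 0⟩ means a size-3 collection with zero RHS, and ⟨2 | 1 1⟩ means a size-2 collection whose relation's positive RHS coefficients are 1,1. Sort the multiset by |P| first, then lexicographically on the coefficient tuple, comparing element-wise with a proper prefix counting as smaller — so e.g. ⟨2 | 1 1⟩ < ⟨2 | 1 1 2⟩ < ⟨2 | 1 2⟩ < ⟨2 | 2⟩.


10 collections generate NE(X_Σ); each relation:

  P = {0,6}:  v_{0} + v_{6} = 0  so sig = ⟨2 | 0⟩
  P = {2,3}:  v_{2} + v_{3} = 0  so sig = ⟨2 | 0⟩
  P = {5,7}:  v_{5} + v_{7} = 0  so sig = ⟨2 | 0⟩
  P = {0,2}:  v_{0} + v_{2} = v_{1}  so sig = ⟨2 | 1⟩
  P = {1,3}:  v_{1} + v_{3} = v_{0}  so sig = ⟨2 | 1⟩
  P = {1,6}:  v_{1} + v_{6} = v_{2}  so sig = ⟨2 | 1⟩
  P = {2,5}:  v_{2} + v_{5} = v_{4}  so sig = ⟨2 | 1⟩
  P = {3,4}:  v_{3} + v_{4} = v_{5}  so sig = ⟨2 | 1⟩
  P = {4,7}:  v_{4} + v_{7} = v_{2}  so sig = ⟨2 | 1⟩
  P = {0,4}:  v_{0} + v_{4} = v_{1} + v_{5}  so sig = ⟨2 | 1 1⟩

so the primitive-relation signature multiset is
    |P|=2: 10 collections, coeffs (), (), (), (1), (1), (1), (1), (1), (1), (1,1)


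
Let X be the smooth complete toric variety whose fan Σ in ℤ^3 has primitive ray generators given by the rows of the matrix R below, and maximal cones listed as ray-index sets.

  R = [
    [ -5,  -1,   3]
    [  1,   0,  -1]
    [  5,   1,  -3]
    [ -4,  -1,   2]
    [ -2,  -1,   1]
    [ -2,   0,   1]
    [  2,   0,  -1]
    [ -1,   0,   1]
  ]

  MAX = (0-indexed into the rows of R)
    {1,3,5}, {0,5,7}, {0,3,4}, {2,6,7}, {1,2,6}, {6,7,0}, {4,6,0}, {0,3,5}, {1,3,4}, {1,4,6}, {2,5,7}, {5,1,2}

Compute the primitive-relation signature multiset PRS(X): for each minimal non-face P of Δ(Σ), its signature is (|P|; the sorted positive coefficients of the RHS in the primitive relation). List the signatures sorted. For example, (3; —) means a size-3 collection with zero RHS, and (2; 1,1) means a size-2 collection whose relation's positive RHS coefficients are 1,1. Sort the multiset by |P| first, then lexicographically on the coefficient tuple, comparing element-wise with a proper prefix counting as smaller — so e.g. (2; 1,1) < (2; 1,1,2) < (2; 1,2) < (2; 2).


Primitive collections (10):

  P = {0,2}:  v_{0} + v_{2} = 0 — sig = (2; —)
  P = {1,7}:  v_{1} + v_{7} = 0 — sig = (2; —)
  P = {5,6}:  v_{5} + v_{6} = 0 — sig = (2; —)
  P = {0,1}:  v_{0} + v_{1} = v_{3} — sig = (2; 1)
  P = {2,3}:  v_{2} + v_{3} = v_{1} — sig = (2; 1)
  P = {3,6}:  v_{3} + v_{6} = v_{4} — sig = (2; 1)
  P = {3,7}:  v_{3} + v_{7} = v_{0} — sig = (2; 1)
  P = {4,5}:  v_{4} + v_{5} = v_{3} — sig = (2; 1)
  P = {2,4}:  v_{2} + v_{4} = v_{1} + v_{6} — sig = (2; 1,1)
  P = {4,7}:  v_{4} + v_{7} = v_{0} + v_{6} — sig = (2; 1,1)

Sorted signature multiset PRS(X):
[(2; —), (2; —), (2; —), (2; 1), (2; 1), (2; 1), (2; 1), (2; 1), (2; 1,1), (2; 1,1)]


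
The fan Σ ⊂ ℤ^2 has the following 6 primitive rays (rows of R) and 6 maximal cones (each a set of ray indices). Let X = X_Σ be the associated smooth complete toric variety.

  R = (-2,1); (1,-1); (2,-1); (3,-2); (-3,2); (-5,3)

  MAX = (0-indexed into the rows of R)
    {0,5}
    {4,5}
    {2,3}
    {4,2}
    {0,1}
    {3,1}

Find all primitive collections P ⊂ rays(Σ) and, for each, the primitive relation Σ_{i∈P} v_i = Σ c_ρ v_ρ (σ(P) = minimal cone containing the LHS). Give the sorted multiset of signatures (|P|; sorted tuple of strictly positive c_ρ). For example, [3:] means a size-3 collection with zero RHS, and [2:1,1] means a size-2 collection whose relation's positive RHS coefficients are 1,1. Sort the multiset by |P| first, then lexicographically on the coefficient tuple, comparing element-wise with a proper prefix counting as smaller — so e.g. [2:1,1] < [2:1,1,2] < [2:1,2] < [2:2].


Minimal non-faces — 9 found among 6 rays, 6 max cones:

  {0,2}:  v_{0} + v_{2} = 0  ⇒ sig = [2:]
  {3,4}:  v_{3} + v_{4} = 0  ⇒ sig = [2:]
  {0,3}:  v_{0} + v_{3} = v_{1}  ⇒ sig = [2:1]
  {0,4}:  v_{0} + v_{4} = v_{5}  ⇒ sig = [2:1]
  {1,2}:  v_{1} + v_{2} = v_{3}  ⇒ sig = [2:1]
  {1,4}:  v_{1} + v_{4} = v_{0}  ⇒ sig = [2:1]
  {2,5}:  v_{2} + v_{5} = v_{4}  ⇒ sig = [2:1]
  {3,5}:  v_{3} + v_{5} = v_{0}  ⇒ sig = [2:1]
  {1,5}:  v_{1} + v_{5} = 2·v_{0}  ⇒ sig = [2:2]

Sorted signature multiset PRS(X):
{ [2:] ×2,  [2:1] ×6,  [2:2] }


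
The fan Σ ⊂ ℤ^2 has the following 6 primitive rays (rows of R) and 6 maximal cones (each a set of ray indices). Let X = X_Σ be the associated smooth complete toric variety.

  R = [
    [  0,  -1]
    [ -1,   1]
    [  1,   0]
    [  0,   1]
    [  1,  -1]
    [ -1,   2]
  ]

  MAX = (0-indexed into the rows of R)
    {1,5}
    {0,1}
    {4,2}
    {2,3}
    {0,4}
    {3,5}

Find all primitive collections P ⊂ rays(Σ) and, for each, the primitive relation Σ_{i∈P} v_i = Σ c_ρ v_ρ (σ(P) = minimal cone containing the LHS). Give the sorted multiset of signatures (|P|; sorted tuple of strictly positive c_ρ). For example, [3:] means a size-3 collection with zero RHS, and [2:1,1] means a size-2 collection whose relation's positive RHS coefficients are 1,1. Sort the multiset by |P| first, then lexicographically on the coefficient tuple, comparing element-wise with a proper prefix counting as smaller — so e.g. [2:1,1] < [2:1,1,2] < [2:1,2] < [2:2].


Δ(Σ) — 6 vertices, 9 min non-faces:

  P = {0,3}:  v_{0} + v_{3} = 0 — sig = [2:]
  P = {1,4}:  v_{1} + v_{4} = 0 — sig = [2:]
  P = {0,2}:  v_{0} + v_{2} = v_{4} — sig = [2:1]
  P = {0,5}:  v_{0} + v_{5} = v_{1} — sig = [2:1]
  P = {1,2}:  v_{1} + v_{2} = v_{3} — sig = [2:1]
  P = {1,3}:  v_{1} + v_{3} = v_{5} — sig = [2:1]
  P = {3,4}:  v_{3} + v_{4} = v_{2} — sig = [2:1]
  P = {4,5}:  v_{4} + v_{5} = v_{3} — sig = [2:1]
  P = {2,5}:  v_{2} + v_{5} = 2·v_{3} — sig = [2:2]

Signatures (|P|; sorted positive RHS coefficients), sorted:
    |P|=2: 9 collections, coeffs (), (), (1), (1), (1), (1), (1), (1), (2)
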